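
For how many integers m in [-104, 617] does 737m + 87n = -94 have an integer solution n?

8

gcd(737, 87):
  737 = 8*87 + 41
  87 = 2*41 + 5
  41 = 8*5 + 1
  5 = 5*1
so gcd(737, 87) = 1.
Back-substitute for Bézout coefficients:
  1 = 41 - 8*5
  ... = 737*(17) + 87*(-144)
Scale by -94: particular solution (-1598, 13536); reduce m mod 87: (55, -467).
General solution: m = 55 + 87t, n = -467 - 737t for integer t.
-104 ≤ 55 + 87t ≤ 617 gives t ∈ [-1, 6], which is 8 values.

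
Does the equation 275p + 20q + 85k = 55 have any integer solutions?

gcd(275, 20):
  275 = 13·20 + 15
  20 = 1·15 + 5
  15 = 3·5
so gcd(275, 20) = 5.
gcd(5, 85) = 5.
5 divides 55, so integer solutions exist.

yes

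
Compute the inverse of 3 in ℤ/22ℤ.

gcd(22, 3) = 1.
By Bézout, 3×(-7) + 22×(1) = 1.
So 3×-7 ≡ 1 (mod 22), and -7 mod 22 = 15.

15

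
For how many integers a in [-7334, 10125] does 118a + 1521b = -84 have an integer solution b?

gcd(1521, 118) = 1  (1521 = 12×118 + 105, 118 = 1×105 + 13, 105 = 8×13 + 1, 13 = 13×1).
Back-substituting, 118×(-116) + 1521×(9) = 1.
Scale by -84: particular solution (9744, -756); reduce a mod 1521: (618, -48).
General solution: a = 618 + 1521t, b = -48 - 118t for integer t.
-7334 ≤ 618 + 1521t ≤ 10125 gives t ∈ [-5, 6], which is 12 values.

12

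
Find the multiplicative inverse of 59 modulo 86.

35

gcd(86, 59) = 1.
By Bézout, 59×(35) + 86×(-24) = 1.
So 59×35 ≡ 1 (mod 86), and 35 mod 86 = 35.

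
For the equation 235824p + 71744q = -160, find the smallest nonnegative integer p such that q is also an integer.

3498

gcd(235824, 71744) = 16.
16 divides -160, so solutions exist.
By Bézout, 235824·(547) + 71744·(-1798) = 16.
Scale by -160/16 = -10: (p₀, q₀) = (-5470, 17980).
General solution: p = -5470 + 4484t, q = 17980 - 14739t for integer t.
p ≥ 0: smallest is -5470 mod 4484 = 3498 (at t = 2), with q = -11498.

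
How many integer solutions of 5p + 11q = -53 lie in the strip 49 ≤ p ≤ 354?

gcd(11, 5):
  11 = 2·5 + 1
  5 = 5·1
so gcd(11, 5) = 1.
Back-substitute for Bézout coefficients:
  1 = 11 - 2·5
  ... = 5·(-2) + 11·(1)
Scale by -53: particular solution (106, -53); reduce p mod 11: (7, -8).
General solution: p = 7 + 11t, q = -8 - 5t for integer t.
49 ≤ 7 + 11t ≤ 354 gives t ∈ [4, 31], which is 28 values.

28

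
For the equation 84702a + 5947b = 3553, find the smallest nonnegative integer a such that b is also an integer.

gcd(84702, 5947):
  84702 = 14·5947 + 1444
  5947 = 4·1444 + 171
  1444 = 8·171 + 76
  171 = 2·76 + 19
  76 = 4·19
so gcd(84702, 5947) = 19.
19 divides 3553, so solutions exist.
Back-substitute for Bézout coefficients:
  19 = 171 - 2·76
  ... = 84702·(-70) + 5947·(997)
Scale by 3553/19 = 187: (a₀, b₀) = (-13090, 186439).
General solution: a = -13090 + 313t, b = 186439 - 4458t for integer t.
a ≥ 0: smallest is -13090 mod 313 = 56 (at t = 42), with b = -797.

56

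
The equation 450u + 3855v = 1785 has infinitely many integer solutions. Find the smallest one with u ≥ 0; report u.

201

gcd(3855, 450):
  3855 = 8*450 + 255
  450 = 1*255 + 195
  255 = 1*195 + 60
  195 = 3*60 + 15
  60 = 4*15
so gcd(3855, 450) = 15.
15 divides 1785, so solutions exist.
Back-substitute for Bézout coefficients:
  15 = 195 - 3*60
  ... = 450*(60) + 3855*(-7)
Scale by 1785/15 = 119: (u₀, v₀) = (7140, -833).
General solution: u = 7140 + 257t, v = -833 - 30t for integer t.
u ≥ 0: smallest is 7140 mod 257 = 201 (at t = -27), with v = -23.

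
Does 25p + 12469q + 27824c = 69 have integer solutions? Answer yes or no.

gcd(12469, 25) = 1.
gcd(1, 27824) = 1.
1 divides 69, so integer solutions exist.

yes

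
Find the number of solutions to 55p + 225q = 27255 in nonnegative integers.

gcd(225, 55) = 5.
By Bézout, 55·(-4) + 225·(1) = 5.
One solution: (21, 116).
General: p = 21 + 45t, q = 116 - 11t.
p ≥ 0 ⇒ t ≥ 0; q ≥ 0 ⇒ t ≤ 10. So t ∈ [0, 10]: 11 solutions.

11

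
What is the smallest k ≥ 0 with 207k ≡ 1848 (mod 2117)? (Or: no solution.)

868

gcd(2117, 207) = 1.
1 divides 1848, so solutions exist.
By Bézout, 207×(225) + 2117×(-22) = 1.
So 207×(225) ≡ 1 (mod 2117); multiply by 1848: k ≡ 415800 (mod 2117).
Smallest nonnegative: k = 415800 mod 2117 = 868.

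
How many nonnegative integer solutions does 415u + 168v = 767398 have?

11

gcd(415, 168) = 1  (415 = 2·168 + 79, 168 = 2·79 + 10, 79 = 7·10 + 9, 10 = 1·9 + 1, 9 = 9·1).
Back-substituting, 415·(-17) + 168·(42) = 1.
Scale by 767398: one solution is (-13045766, 32230716). Reduce u mod 168: (106, 4306).
General: u = 106 + 168t, v = 4306 - 415t.
u ≥ 0 ⇒ t ≥ 0; v ≥ 0 ⇒ t ≤ 10. So t ∈ [0, 10]: 11 solutions.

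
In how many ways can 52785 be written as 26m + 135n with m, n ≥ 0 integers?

16

gcd(135, 26):
  135 = 5·26 + 5
  26 = 5·5 + 1
  5 = 5·1
so gcd(135, 26) = 1.
Back-substitute for Bézout coefficients:
  1 = 26 - 5·5
  ... = 26·(26) + 135·(-5)
Scale by 52785: one solution is (1372410, -263925). Reduce m mod 135: (0, 391).
General: m = 0 + 135t, n = 391 - 26t.
m ≥ 0 ⇒ t ≥ 0; n ≥ 0 ⇒ t ≤ 15. So t ∈ [0, 15]: 16 solutions.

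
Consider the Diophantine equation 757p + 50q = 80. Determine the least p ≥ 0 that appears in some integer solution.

gcd(757, 50):
  757 = 15×50 + 7
  50 = 7×7 + 1
  7 = 7×1
so gcd(757, 50) = 1.
1 divides 80, so solutions exist.
Back-substitute for Bézout coefficients:
  1 = 50 - 7×7
  ... = 757×(-7) + 50×(106)
Scale by 80/1 = 80: (p₀, q₀) = (-560, 8480).
General solution: p = -560 + 50t, q = 8480 - 757t for integer t.
p ≥ 0: smallest is -560 mod 50 = 40 (at t = 12), with q = -604.

40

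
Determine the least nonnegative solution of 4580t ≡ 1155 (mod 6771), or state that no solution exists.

1146

gcd(6771, 4580):
  6771 = 1·4580 + 2191
  4580 = 2·2191 + 198
  2191 = 11·198 + 13
  198 = 15·13 + 3
  13 = 4·3 + 1
  3 = 3·1
so gcd(6771, 4580) = 1.
1 divides 1155, so solutions exist.
Back-substitute for Bézout coefficients:
  1 = 13 - 4·3
  ... = 4580·(-2086) + 6771·(1411)
So 4580·(-2086) ≡ 1 (mod 6771); multiply by 1155: t ≡ -2409330 (mod 6771).
Smallest nonnegative: t = -2409330 mod 6771 = 1146.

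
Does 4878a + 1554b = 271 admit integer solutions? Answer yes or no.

gcd(4878, 1554) = 6  (4878 = 3*1554 + 216, 1554 = 7*216 + 42, 216 = 5*42 + 6, 42 = 7*6).
6 does not divide 271 (remainder 1), so no integer solutions.

no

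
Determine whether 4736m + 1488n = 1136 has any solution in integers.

gcd(4736, 1488) = 16.
16 divides 1136, so integer solutions exist.

yes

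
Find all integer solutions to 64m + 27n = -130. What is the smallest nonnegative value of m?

gcd(64, 27) = 1.
1 divides -130, so solutions exist.
By Bézout, 64·(-8) + 27·(19) = 1.
Scale by -130/1 = -130: (m₀, n₀) = (1040, -2470).
General solution: m = 1040 + 27t, n = -2470 - 64t for integer t.
m ≥ 0: smallest is 1040 mod 27 = 14 (at t = -38), with n = -38.

14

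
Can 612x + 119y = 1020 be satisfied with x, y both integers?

gcd(612, 119) = 17  (612 = 5×119 + 17, 119 = 7×17).
17 divides 1020, so integer solutions exist.

yes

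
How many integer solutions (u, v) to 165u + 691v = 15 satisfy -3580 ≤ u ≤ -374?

4

gcd(691, 165):
  691 = 4×165 + 31
  165 = 5×31 + 10
  31 = 3×10 + 1
  10 = 10×1
so gcd(691, 165) = 1.
Back-substitute for Bézout coefficients:
  1 = 31 - 3×10
  ... = 165×(-67) + 691×(16)
Scale by 15: particular solution (-1005, 240); reduce u mod 691: (377, -90).
General solution: u = 377 + 691t, v = -90 - 165t for integer t.
-3580 ≤ 377 + 691t ≤ -374 gives t ∈ [-5, -2], which is 4 values.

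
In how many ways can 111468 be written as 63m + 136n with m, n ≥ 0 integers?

13

gcd(136, 63) = 1.
By Bézout, 63·(-41) + 136·(19) = 1.
One solution: (92, 777).
General: m = 92 + 136t, n = 777 - 63t.
m ≥ 0 ⇒ t ≥ 0; n ≥ 0 ⇒ t ≤ 12. So t ∈ [0, 12]: 13 solutions.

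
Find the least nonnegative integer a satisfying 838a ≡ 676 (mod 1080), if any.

82

gcd(1080, 838):
  1080 = 1·838 + 242
  838 = 3·242 + 112
  242 = 2·112 + 18
  112 = 6·18 + 4
  18 = 4·4 + 2
  4 = 2·2
so gcd(1080, 838) = 2.
2 divides 676, so solutions exist.
Back-substitute for Bézout coefficients:
  2 = 18 - 4·4
  ... = 838·(-241) + 1080·(187)
So 838·(-241) ≡ 2 (mod 1080); multiply by 338: a ≡ -81458 (mod 540).
Smallest nonnegative: a = -81458 mod 540 = 82.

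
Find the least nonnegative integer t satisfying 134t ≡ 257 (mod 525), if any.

523

gcd(525, 134) = 1.
1 divides 257, so solutions exist.
By Bézout, 134·(239) + 525·(-61) = 1.
So 134·(239) ≡ 1 (mod 525); multiply by 257: t ≡ 61423 (mod 525).
Smallest nonnegative: t = 61423 mod 525 = 523.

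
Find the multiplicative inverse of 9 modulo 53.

gcd(53, 9) = 1  (53 = 5×9 + 8, 9 = 1×8 + 1, 8 = 8×1).
Back-substituting, 9×(6) + 53×(-1) = 1.
So 9×6 ≡ 1 (mod 53), and 6 mod 53 = 6.

6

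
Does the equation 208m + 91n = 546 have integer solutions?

gcd(208, 91) = 13.
13 divides 546, so integer solutions exist.

yes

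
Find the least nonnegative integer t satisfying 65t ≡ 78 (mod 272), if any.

110

gcd(272, 65):
  272 = 4×65 + 12
  65 = 5×12 + 5
  12 = 2×5 + 2
  5 = 2×2 + 1
  2 = 2×1
so gcd(272, 65) = 1.
1 divides 78, so solutions exist.
Back-substitute for Bézout coefficients:
  1 = 5 - 2×2
  ... = 65×(113) + 272×(-27)
So 65×(113) ≡ 1 (mod 272); multiply by 78: t ≡ 8814 (mod 272).
Smallest nonnegative: t = 8814 mod 272 = 110.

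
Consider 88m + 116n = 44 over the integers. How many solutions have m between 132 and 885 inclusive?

26

gcd(116, 88) = 4.
By Bézout, 88*(4) + 116*(-3) = 4.
Particular solution: (15, -11).
General solution: m = 15 + 29t, n = -11 - 22t for integer t.
132 ≤ 15 + 29t ≤ 885 gives t ∈ [5, 30], which is 26 values.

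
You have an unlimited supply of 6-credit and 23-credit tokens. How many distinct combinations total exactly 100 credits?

1

Need nonnegative integers with 6j + 23k = 100.
gcd(6, 23) = 1, and 6·(4) + 23·(-1) = 1.
So (j₀, k₀) = (400, -100); general j = 400 + 23t, k = -100 - 6t.
j ≥ 0 ⇒ t ≥ -17; k ≥ 0 ⇒ t ≤ -17. That's 1 value of t.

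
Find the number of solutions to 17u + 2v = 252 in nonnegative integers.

8

gcd(17, 2) = 1.
By Bézout, 17·(1) + 2·(-8) = 1.
One solution: (0, 126).
General: u = 0 + 2t, v = 126 - 17t.
u ≥ 0 ⇒ t ≥ 0; v ≥ 0 ⇒ t ≤ 7. So t ∈ [0, 7]: 8 solutions.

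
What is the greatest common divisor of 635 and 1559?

1

gcd(1559, 635):
  1559 = 2*635 + 289
  635 = 2*289 + 57
  289 = 5*57 + 4
  57 = 14*4 + 1
  4 = 4*1
so gcd(1559, 635) = 1.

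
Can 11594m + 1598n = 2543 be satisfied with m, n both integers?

gcd(11594, 1598) = 34.
34 does not divide 2543 (remainder 27), so no integer solutions.

no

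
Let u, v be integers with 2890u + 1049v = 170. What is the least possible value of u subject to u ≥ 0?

gcd(2890, 1049) = 1  (2890 = 2*1049 + 792, 1049 = 1*792 + 257, 792 = 3*257 + 21, 257 = 12*21 + 5, 21 = 4*5 + 1, 5 = 5*1).
1 divides 170, so solutions exist.
Back-substituting, 2890*(200) + 1049*(-551) = 1.
Scale by 170/1 = 170: (u₀, v₀) = (34000, -93670).
General solution: u = 34000 + 1049t, v = -93670 - 2890t for integer t.
u ≥ 0: smallest is 34000 mod 1049 = 432 (at t = -32), with v = -1190.

432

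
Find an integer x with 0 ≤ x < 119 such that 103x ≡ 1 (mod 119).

gcd(119, 103) = 1.
By Bézout, 103×(52) + 119×(-45) = 1.
So 103×52 ≡ 1 (mod 119), and 52 mod 119 = 52.

52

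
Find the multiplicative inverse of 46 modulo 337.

gcd(337, 46) = 1  (337 = 7·46 + 15, 46 = 3·15 + 1, 15 = 15·1).
Back-substituting, 46·(22) + 337·(-3) = 1.
So 46·22 ≡ 1 (mod 337), and 22 mod 337 = 22.

22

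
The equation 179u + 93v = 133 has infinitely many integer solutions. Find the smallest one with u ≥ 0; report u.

74

gcd(179, 93) = 1  (179 = 1·93 + 86, 93 = 1·86 + 7, 86 = 12·7 + 2, 7 = 3·2 + 1, 2 = 2·1).
1 divides 133, so solutions exist.
Back-substituting, 179·(-40) + 93·(77) = 1.
Scale by 133/1 = 133: (u₀, v₀) = (-5320, 10241).
General solution: u = -5320 + 93t, v = 10241 - 179t for integer t.
u ≥ 0: smallest is -5320 mod 93 = 74 (at t = 58), with v = -141.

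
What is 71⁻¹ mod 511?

36

gcd(511, 71) = 1.
By Bézout, 71×(36) + 511×(-5) = 1.
So 71×36 ≡ 1 (mod 511), and 36 mod 511 = 36.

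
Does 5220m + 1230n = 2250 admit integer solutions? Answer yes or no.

gcd(5220, 1230) = 30.
30 divides 2250, so integer solutions exist.

yes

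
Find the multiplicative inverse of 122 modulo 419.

gcd(419, 122) = 1  (419 = 3*122 + 53, 122 = 2*53 + 16, 53 = 3*16 + 5, 16 = 3*5 + 1, 5 = 5*1).
Back-substituting, 122*(79) + 419*(-23) = 1.
So 122*79 ≡ 1 (mod 419), and 79 mod 419 = 79.

79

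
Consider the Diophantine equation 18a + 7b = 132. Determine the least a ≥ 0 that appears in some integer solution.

gcd(18, 7):
  18 = 2×7 + 4
  7 = 1×4 + 3
  4 = 1×3 + 1
  3 = 3×1
so gcd(18, 7) = 1.
1 divides 132, so solutions exist.
Back-substitute for Bézout coefficients:
  1 = 4 - 1×3
  ... = 18×(2) + 7×(-5)
Scale by 132/1 = 132: (a₀, b₀) = (264, -660).
General solution: a = 264 + 7t, b = -660 - 18t for integer t.
a ≥ 0: smallest is 264 mod 7 = 5 (at t = -37), with b = 6.

5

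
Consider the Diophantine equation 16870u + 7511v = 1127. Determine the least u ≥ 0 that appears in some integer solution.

gcd(16870, 7511) = 7  (16870 = 2*7511 + 1848, 7511 = 4*1848 + 119, 1848 = 15*119 + 63, 119 = 1*63 + 56, 63 = 1*56 + 7, 56 = 8*7).
7 divides 1127, so solutions exist.
Back-substituting, 16870*(126) + 7511*(-283) = 7.
Scale by 1127/7 = 161: (u₀, v₀) = (20286, -45563).
General solution: u = 20286 + 1073t, v = -45563 - 2410t for integer t.
u ≥ 0: smallest is 20286 mod 1073 = 972 (at t = -18), with v = -2183.

972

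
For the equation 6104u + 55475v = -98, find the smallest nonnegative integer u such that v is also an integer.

2163

gcd(55475, 6104) = 7.
7 divides -98, so solutions exist.
By Bézout, 6104×(3808) + 55475×(-419) = 7.
Scale by -98/7 = -14: (u₀, v₀) = (-53312, 5866).
General solution: u = -53312 + 7925t, v = 5866 - 872t for integer t.
u ≥ 0: smallest is -53312 mod 7925 = 2163 (at t = 7), with v = -238.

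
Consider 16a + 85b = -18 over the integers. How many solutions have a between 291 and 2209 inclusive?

23

gcd(85, 16):
  85 = 5·16 + 5
  16 = 3·5 + 1
  5 = 5·1
so gcd(85, 16) = 1.
Back-substitute for Bézout coefficients:
  1 = 16 - 3·5
  ... = 16·(16) + 85·(-3)
Scale by -18: particular solution (-288, 54); reduce a mod 85: (52, -10).
General solution: a = 52 + 85t, b = -10 - 16t for integer t.
291 ≤ 52 + 85t ≤ 2209 gives t ∈ [3, 25], which is 23 values.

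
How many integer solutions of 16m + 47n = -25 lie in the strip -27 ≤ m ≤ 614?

13

gcd(47, 16) = 1  (47 = 2·16 + 15, 16 = 1·15 + 1, 15 = 15·1).
Back-substituting, 16·(3) + 47·(-1) = 1.
Scale by -25: particular solution (-75, 25); reduce m mod 47: (19, -7).
General solution: m = 19 + 47t, n = -7 - 16t for integer t.
-27 ≤ 19 + 47t ≤ 614 gives t ∈ [0, 12], which is 13 values.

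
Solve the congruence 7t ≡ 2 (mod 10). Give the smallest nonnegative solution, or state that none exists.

gcd(10, 7):
  10 = 1*7 + 3
  7 = 2*3 + 1
  3 = 3*1
so gcd(10, 7) = 1.
1 divides 2, so solutions exist.
Back-substitute for Bézout coefficients:
  1 = 7 - 2*3
  ... = 7*(3) + 10*(-2)
So 7*(3) ≡ 1 (mod 10); multiply by 2: t ≡ 6 (mod 10).
Smallest nonnegative: t = 6 mod 10 = 6.

6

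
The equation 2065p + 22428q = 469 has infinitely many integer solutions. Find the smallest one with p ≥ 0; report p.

565

gcd(22428, 2065) = 7.
7 divides 469, so solutions exist.
By Bézout, 2065·(391) + 22428·(-36) = 7.
Scale by 469/7 = 67: (p₀, q₀) = (26197, -2412).
General solution: p = 26197 + 3204t, q = -2412 - 295t for integer t.
p ≥ 0: smallest is 26197 mod 3204 = 565 (at t = -8), with q = -52.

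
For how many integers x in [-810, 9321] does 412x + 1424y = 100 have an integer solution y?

gcd(1424, 412) = 4.
By Bézout, 412*(159) + 1424*(-46) = 4.
Particular solution: (59, -17).
General solution: x = 59 + 356t, y = -17 - 103t for integer t.
-810 ≤ 59 + 356t ≤ 9321 gives t ∈ [-2, 26], which is 29 values.

29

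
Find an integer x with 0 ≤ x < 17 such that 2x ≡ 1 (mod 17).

gcd(17, 2):
  17 = 8*2 + 1
  2 = 2*1
so gcd(17, 2) = 1.
Back-substitute for Bézout coefficients:
  1 = 17 - 8*2
  ... = 2*(-8) + 17*(1)
So 2*-8 ≡ 1 (mod 17), and -8 mod 17 = 9.

9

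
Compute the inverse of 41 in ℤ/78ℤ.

59

gcd(78, 41) = 1.
By Bézout, 41·(-19) + 78·(10) = 1.
So 41·-19 ≡ 1 (mod 78), and -19 mod 78 = 59.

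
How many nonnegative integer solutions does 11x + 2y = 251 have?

gcd(11, 2) = 1  (11 = 5×2 + 1, 2 = 2×1).
Back-substituting, 11×(1) + 2×(-5) = 1.
Scale by 251: one solution is (251, -1255). Reduce x mod 2: (1, 120).
General: x = 1 + 2t, y = 120 - 11t.
x ≥ 0 ⇒ t ≥ 0; y ≥ 0 ⇒ t ≤ 10. So t ∈ [0, 10]: 11 solutions.

11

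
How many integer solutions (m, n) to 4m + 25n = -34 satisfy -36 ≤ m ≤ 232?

11

gcd(25, 4):
  25 = 6·4 + 1
  4 = 4·1
so gcd(25, 4) = 1.
Back-substitute for Bézout coefficients:
  1 = 25 - 6·4
  ... = 4·(-6) + 25·(1)
Scale by -34: particular solution (204, -34); reduce m mod 25: (4, -2).
General solution: m = 4 + 25t, n = -2 - 4t for integer t.
-36 ≤ 4 + 25t ≤ 232 gives t ∈ [-1, 9], which is 11 values.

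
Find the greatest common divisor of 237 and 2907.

3

gcd(2907, 237):
  2907 = 12*237 + 63
  237 = 3*63 + 48
  63 = 1*48 + 15
  48 = 3*15 + 3
  15 = 5*3
so gcd(2907, 237) = 3.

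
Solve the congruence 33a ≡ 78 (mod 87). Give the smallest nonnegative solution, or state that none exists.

5

gcd(87, 33) = 3  (87 = 2*33 + 21, 33 = 1*21 + 12, 21 = 1*12 + 9, 12 = 1*9 + 3, 9 = 3*3).
3 divides 78, so solutions exist.
Back-substituting, 33*(8) + 87*(-3) = 3.
So 33*(8) ≡ 3 (mod 87); multiply by 26: a ≡ 208 (mod 29).
Smallest nonnegative: a = 208 mod 29 = 5.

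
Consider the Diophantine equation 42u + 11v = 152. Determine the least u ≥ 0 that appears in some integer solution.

gcd(42, 11) = 1  (42 = 3×11 + 9, 11 = 1×9 + 2, 9 = 4×2 + 1, 2 = 2×1).
1 divides 152, so solutions exist.
Back-substituting, 42×(5) + 11×(-19) = 1.
Scale by 152/1 = 152: (u₀, v₀) = (760, -2888).
General solution: u = 760 + 11t, v = -2888 - 42t for integer t.
u ≥ 0: smallest is 760 mod 11 = 1 (at t = -69), with v = 10.

1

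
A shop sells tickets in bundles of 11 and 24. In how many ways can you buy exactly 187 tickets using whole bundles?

1

Need nonnegative integers with 11j + 24k = 187.
gcd(11, 24) = 1, and 11·(11) + 24·(-5) = 1.
So (j₀, k₀) = (2057, -935); general j = 2057 + 24t, k = -935 - 11t.
j ≥ 0 ⇒ t ≥ -85; k ≥ 0 ⇒ t ≤ -85. That's 1 value of t.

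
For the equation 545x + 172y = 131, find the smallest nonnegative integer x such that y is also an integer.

gcd(545, 172) = 1  (545 = 3·172 + 29, 172 = 5·29 + 27, 29 = 1·27 + 2, 27 = 13·2 + 1, 2 = 2·1).
1 divides 131, so solutions exist.
Back-substituting, 545·(-83) + 172·(263) = 1.
Scale by 131/1 = 131: (x₀, y₀) = (-10873, 34453).
General solution: x = -10873 + 172t, y = 34453 - 545t for integer t.
x ≥ 0: smallest is -10873 mod 172 = 135 (at t = 64), with y = -427.

135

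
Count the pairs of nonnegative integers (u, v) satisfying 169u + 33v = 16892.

gcd(169, 33):
  169 = 5×33 + 4
  33 = 8×4 + 1
  4 = 4×1
so gcd(169, 33) = 1.
Back-substitute for Bézout coefficients:
  1 = 33 - 8×4
  ... = 169×(-8) + 33×(41)
Scale by 16892: one solution is (-135136, 692572). Reduce u mod 33: (32, 348).
General: u = 32 + 33t, v = 348 - 169t.
u ≥ 0 ⇒ t ≥ 0; v ≥ 0 ⇒ t ≤ 2. So t ∈ [0, 2]: 3 solutions.

3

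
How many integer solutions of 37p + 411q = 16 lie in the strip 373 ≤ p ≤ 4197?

gcd(411, 37) = 1  (411 = 11*37 + 4, 37 = 9*4 + 1, 4 = 4*1).
Back-substituting, 37*(100) + 411*(-9) = 1.
Scale by 16: particular solution (1600, -144); reduce p mod 411: (367, -33).
General solution: p = 367 + 411t, q = -33 - 37t for integer t.
373 ≤ 367 + 411t ≤ 4197 gives t ∈ [1, 9], which is 9 values.

9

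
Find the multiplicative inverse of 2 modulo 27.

14

gcd(27, 2) = 1.
By Bézout, 2×(-13) + 27×(1) = 1.
So 2×-13 ≡ 1 (mod 27), and -13 mod 27 = 14.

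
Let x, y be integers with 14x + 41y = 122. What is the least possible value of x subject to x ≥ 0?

gcd(41, 14):
  41 = 2·14 + 13
  14 = 1·13 + 1
  13 = 13·1
so gcd(41, 14) = 1.
1 divides 122, so solutions exist.
Back-substitute for Bézout coefficients:
  1 = 14 - 1·13
  ... = 14·(3) + 41·(-1)
Scale by 122/1 = 122: (x₀, y₀) = (366, -122).
General solution: x = 366 + 41t, y = -122 - 14t for integer t.
x ≥ 0: smallest is 366 mod 41 = 38 (at t = -8), with y = -10.

38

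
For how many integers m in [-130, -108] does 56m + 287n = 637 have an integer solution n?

gcd(287, 56) = 7  (287 = 5×56 + 7, 56 = 8×7).
Back-substituting, 56×(-5) + 287×(1) = 7.
Scale by 91: particular solution (-455, 91); reduce m mod 41: (37, -5).
General solution: m = 37 + 41t, n = -5 - 8t for integer t.
-130 ≤ 37 + 41t ≤ -108 gives t ∈ [-4, -4], which is 1 value.

1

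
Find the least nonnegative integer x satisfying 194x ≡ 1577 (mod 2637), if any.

gcd(2637, 194) = 1  (2637 = 13*194 + 115, 194 = 1*115 + 79, 115 = 1*79 + 36, 79 = 2*36 + 7, 36 = 5*7 + 1, 7 = 7*1).
1 divides 1577, so solutions exist.
Back-substituting, 194*(-367) + 2637*(27) = 1.
So 194*(-367) ≡ 1 (mod 2637); multiply by 1577: x ≡ -578759 (mod 2637).
Smallest nonnegative: x = -578759 mod 2637 = 1381.

1381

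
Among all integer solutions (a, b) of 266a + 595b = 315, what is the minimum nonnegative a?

gcd(595, 266):
  595 = 2·266 + 63
  266 = 4·63 + 14
  63 = 4·14 + 7
  14 = 2·7
so gcd(595, 266) = 7.
7 divides 315, so solutions exist.
Back-substitute for Bézout coefficients:
  7 = 63 - 4·14
  ... = 266·(-38) + 595·(17)
Scale by 315/7 = 45: (a₀, b₀) = (-1710, 765).
General solution: a = -1710 + 85t, b = 765 - 38t for integer t.
a ≥ 0: smallest is -1710 mod 85 = 75 (at t = 21), with b = -33.

75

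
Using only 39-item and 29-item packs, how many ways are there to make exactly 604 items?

1

Need nonnegative integers with 39j + 29k = 604.
gcd(39, 29) = 1, and 39·(3) + 29·(-4) = 1.
So (j₀, k₀) = (1812, -2416); general j = 1812 + 29t, k = -2416 - 39t.
j ≥ 0 ⇒ t ≥ -62; k ≥ 0 ⇒ t ≤ -62. That's 1 value of t.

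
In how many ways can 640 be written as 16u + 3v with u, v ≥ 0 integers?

gcd(16, 3) = 1.
By Bézout, 16*(1) + 3*(-5) = 1.
One solution: (1, 208).
General: u = 1 + 3t, v = 208 - 16t.
u ≥ 0 ⇒ t ≥ 0; v ≥ 0 ⇒ t ≤ 13. So t ∈ [0, 13]: 14 solutions.

14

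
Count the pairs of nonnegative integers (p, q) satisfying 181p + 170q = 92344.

3

gcd(181, 170) = 1.
By Bézout, 181×(31) + 170×(-33) = 1.
One solution: (34, 507).
General: p = 34 + 170t, q = 507 - 181t.
p ≥ 0 ⇒ t ≥ 0; q ≥ 0 ⇒ t ≤ 2. So t ∈ [0, 2]: 3 solutions.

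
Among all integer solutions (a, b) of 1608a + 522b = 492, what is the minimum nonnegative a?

gcd(1608, 522) = 6.
6 divides 492, so solutions exist.
By Bézout, 1608*(25) + 522*(-77) = 6.
Scale by 492/6 = 82: (a₀, b₀) = (2050, -6314).
General solution: a = 2050 + 87t, b = -6314 - 268t for integer t.
a ≥ 0: smallest is 2050 mod 87 = 49 (at t = -23), with b = -150.

49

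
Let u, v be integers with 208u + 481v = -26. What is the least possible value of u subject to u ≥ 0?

23

gcd(481, 208):
  481 = 2×208 + 65
  208 = 3×65 + 13
  65 = 5×13
so gcd(481, 208) = 13.
13 divides -26, so solutions exist.
Back-substitute for Bézout coefficients:
  13 = 208 - 3×65
  ... = 208×(7) + 481×(-3)
Scale by -26/13 = -2: (u₀, v₀) = (-14, 6).
General solution: u = -14 + 37t, v = 6 - 16t for integer t.
u ≥ 0: smallest is -14 mod 37 = 23 (at t = 1), with v = -10.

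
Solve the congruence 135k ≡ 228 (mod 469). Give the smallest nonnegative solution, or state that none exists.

429

gcd(469, 135):
  469 = 3×135 + 64
  135 = 2×64 + 7
  64 = 9×7 + 1
  7 = 7×1
so gcd(469, 135) = 1.
1 divides 228, so solutions exist.
Back-substitute for Bézout coefficients:
  1 = 64 - 9×7
  ... = 135×(-66) + 469×(19)
So 135×(-66) ≡ 1 (mod 469); multiply by 228: k ≡ -15048 (mod 469).
Smallest nonnegative: k = -15048 mod 469 = 429.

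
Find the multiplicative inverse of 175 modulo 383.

116

gcd(383, 175) = 1  (383 = 2×175 + 33, 175 = 5×33 + 10, 33 = 3×10 + 3, 10 = 3×3 + 1, 3 = 3×1).
Back-substituting, 175×(116) + 383×(-53) = 1.
So 175×116 ≡ 1 (mod 383), and 116 mod 383 = 116.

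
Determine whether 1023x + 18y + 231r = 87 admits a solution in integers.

yes

gcd(1023, 18):
  1023 = 56*18 + 15
  18 = 1*15 + 3
  15 = 5*3
so gcd(1023, 18) = 3.
gcd(3, 231) = 3.
3 divides 87, so integer solutions exist.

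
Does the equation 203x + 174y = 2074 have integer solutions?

gcd(203, 174) = 29  (203 = 1·174 + 29, 174 = 6·29).
29 does not divide 2074 (remainder 15), so no integer solutions.

no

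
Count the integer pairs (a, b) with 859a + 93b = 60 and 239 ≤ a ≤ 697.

gcd(859, 93) = 1  (859 = 9·93 + 22, 93 = 4·22 + 5, 22 = 4·5 + 2, 5 = 2·2 + 1, 2 = 2·1).
Back-substituting, 859·(-38) + 93·(351) = 1.
Scale by 60: particular solution (-2280, 21060); reduce a mod 93: (45, -415).
General solution: a = 45 + 93t, b = -415 - 859t for integer t.
239 ≤ 45 + 93t ≤ 697 gives t ∈ [3, 7], which is 5 values.

5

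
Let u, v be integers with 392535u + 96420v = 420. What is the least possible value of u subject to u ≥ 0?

gcd(392535, 96420) = 15  (392535 = 4×96420 + 6855, 96420 = 14×6855 + 450, 6855 = 15×450 + 105, 450 = 4×105 + 30, 105 = 3×30 + 15, 30 = 2×15).
15 divides 420, so solutions exist.
Back-substituting, 392535×(2785) + 96420×(-11338) = 15.
Scale by 420/15 = 28: (u₀, v₀) = (77980, -317464).
General solution: u = 77980 + 6428t, v = -317464 - 26169t for integer t.
u ≥ 0: smallest is 77980 mod 6428 = 844 (at t = -12), with v = -3436.

844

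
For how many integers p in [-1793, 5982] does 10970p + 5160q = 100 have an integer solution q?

gcd(10970, 5160) = 10.
By Bézout, 10970*(-127) + 5160*(270) = 10.
Particular solution: (278, -591).
General solution: p = 278 + 516t, q = -591 - 1097t for integer t.
-1793 ≤ 278 + 516t ≤ 5982 gives t ∈ [-4, 11], which is 16 values.

16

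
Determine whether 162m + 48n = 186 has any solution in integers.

yes

gcd(162, 48) = 6  (162 = 3·48 + 18, 48 = 2·18 + 12, 18 = 1·12 + 6, 12 = 2·6).
6 divides 186, so integer solutions exist.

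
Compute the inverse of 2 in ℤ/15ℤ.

8

gcd(15, 2):
  15 = 7*2 + 1
  2 = 2*1
so gcd(15, 2) = 1.
Back-substitute for Bézout coefficients:
  1 = 15 - 7*2
  ... = 2*(-7) + 15*(1)
So 2*-7 ≡ 1 (mod 15), and -7 mod 15 = 8.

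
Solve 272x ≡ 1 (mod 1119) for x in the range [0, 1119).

gcd(1119, 272) = 1  (1119 = 4*272 + 31, 272 = 8*31 + 24, 31 = 1*24 + 7, 24 = 3*7 + 3, 7 = 2*3 + 1, 3 = 3*1).
Back-substituting, 272*(-325) + 1119*(79) = 1.
So 272*-325 ≡ 1 (mod 1119), and -325 mod 1119 = 794.

794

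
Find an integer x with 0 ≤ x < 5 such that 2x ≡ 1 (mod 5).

gcd(5, 2):
  5 = 2·2 + 1
  2 = 2·1
so gcd(5, 2) = 1.
Back-substitute for Bézout coefficients:
  1 = 5 - 2·2
  ... = 2·(-2) + 5·(1)
So 2·-2 ≡ 1 (mod 5), and -2 mod 5 = 3.

3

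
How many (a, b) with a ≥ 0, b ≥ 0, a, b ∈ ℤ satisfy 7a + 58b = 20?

0

gcd(58, 7) = 1  (58 = 8·7 + 2, 7 = 3·2 + 1, 2 = 2·1).
Back-substituting, 7·(25) + 58·(-3) = 1.
Scale by 20: one solution is (500, -60). Reduce a mod 58: (36, -4).
General: a = 36 + 58t, b = -4 - 7t.
a ≥ 0 ⇒ t ≥ 0; b ≥ 0 ⇒ t ≤ -1. So t ∈ [0, -1]: 0 solutions.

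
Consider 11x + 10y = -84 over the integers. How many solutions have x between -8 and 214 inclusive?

gcd(11, 10):
  11 = 1·10 + 1
  10 = 10·1
so gcd(11, 10) = 1.
Back-substitute for Bézout coefficients:
  1 = 11 - 1·10
  ... = 11·(1) + 10·(-1)
Scale by -84: particular solution (-84, 84); reduce x mod 10: (6, -15).
General solution: x = 6 + 10t, y = -15 - 11t for integer t.
-8 ≤ 6 + 10t ≤ 214 gives t ∈ [-1, 20], which is 22 values.

22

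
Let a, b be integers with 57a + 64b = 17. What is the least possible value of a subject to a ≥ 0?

gcd(64, 57):
  64 = 1×57 + 7
  57 = 8×7 + 1
  7 = 7×1
so gcd(64, 57) = 1.
1 divides 17, so solutions exist.
Back-substitute for Bézout coefficients:
  1 = 57 - 8×7
  ... = 57×(9) + 64×(-8)
Scale by 17/1 = 17: (a₀, b₀) = (153, -136).
General solution: a = 153 + 64t, b = -136 - 57t for integer t.
a ≥ 0: smallest is 153 mod 64 = 25 (at t = -2), with b = -22.

25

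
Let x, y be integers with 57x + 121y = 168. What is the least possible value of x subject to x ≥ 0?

73

gcd(121, 57):
  121 = 2×57 + 7
  57 = 8×7 + 1
  7 = 7×1
so gcd(121, 57) = 1.
1 divides 168, so solutions exist.
Back-substitute for Bézout coefficients:
  1 = 57 - 8×7
  ... = 57×(17) + 121×(-8)
Scale by 168/1 = 168: (x₀, y₀) = (2856, -1344).
General solution: x = 2856 + 121t, y = -1344 - 57t for integer t.
x ≥ 0: smallest is 2856 mod 121 = 73 (at t = -23), with y = -33.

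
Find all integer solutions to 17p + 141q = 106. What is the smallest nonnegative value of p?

56

gcd(141, 17) = 1  (141 = 8*17 + 5, 17 = 3*5 + 2, 5 = 2*2 + 1, 2 = 2*1).
1 divides 106, so solutions exist.
Back-substituting, 17*(-58) + 141*(7) = 1.
Scale by 106/1 = 106: (p₀, q₀) = (-6148, 742).
General solution: p = -6148 + 141t, q = 742 - 17t for integer t.
p ≥ 0: smallest is -6148 mod 141 = 56 (at t = 44), with q = -6.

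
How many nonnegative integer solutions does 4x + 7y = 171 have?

6

gcd(7, 4) = 1.
By Bézout, 4*(2) + 7*(-1) = 1.
One solution: (6, 21).
General: x = 6 + 7t, y = 21 - 4t.
x ≥ 0 ⇒ t ≥ 0; y ≥ 0 ⇒ t ≤ 5. So t ∈ [0, 5]: 6 solutions.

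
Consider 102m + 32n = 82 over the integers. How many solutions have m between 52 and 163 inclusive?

7

gcd(102, 32):
  102 = 3·32 + 6
  32 = 5·6 + 2
  6 = 3·2
so gcd(102, 32) = 2.
Back-substitute for Bézout coefficients:
  2 = 32 - 5·6
  ... = 102·(-5) + 32·(16)
Scale by 41: particular solution (-205, 656); reduce m mod 16: (3, -7).
General solution: m = 3 + 16t, n = -7 - 51t for integer t.
52 ≤ 3 + 16t ≤ 163 gives t ∈ [4, 10], which is 7 values.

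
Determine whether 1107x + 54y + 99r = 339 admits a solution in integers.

gcd(1107, 54) = 27  (1107 = 20·54 + 27, 54 = 2·27).
gcd(27, 99) = 9.
9 does not divide 339 (remainder 6), so no integer solutions.

no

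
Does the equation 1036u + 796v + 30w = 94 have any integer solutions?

gcd(1036, 796):
  1036 = 1·796 + 240
  796 = 3·240 + 76
  240 = 3·76 + 12
  76 = 6·12 + 4
  12 = 3·4
so gcd(1036, 796) = 4.
gcd(4, 30) = 2.
2 divides 94, so integer solutions exist.

yes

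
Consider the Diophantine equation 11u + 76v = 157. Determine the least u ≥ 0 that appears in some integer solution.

gcd(76, 11) = 1  (76 = 6*11 + 10, 11 = 1*10 + 1, 10 = 10*1).
1 divides 157, so solutions exist.
Back-substituting, 11*(7) + 76*(-1) = 1.
Scale by 157/1 = 157: (u₀, v₀) = (1099, -157).
General solution: u = 1099 + 76t, v = -157 - 11t for integer t.
u ≥ 0: smallest is 1099 mod 76 = 35 (at t = -14), with v = -3.

35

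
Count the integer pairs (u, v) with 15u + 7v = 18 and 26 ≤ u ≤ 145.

gcd(15, 7) = 1.
By Bézout, 15*(1) + 7*(-2) = 1.
Particular solution: (4, -6).
General solution: u = 4 + 7t, v = -6 - 15t for integer t.
26 ≤ 4 + 7t ≤ 145 gives t ∈ [4, 20], which is 17 values.

17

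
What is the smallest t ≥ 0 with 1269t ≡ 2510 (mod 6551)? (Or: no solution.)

gcd(6551, 1269):
  6551 = 5·1269 + 206
  1269 = 6·206 + 33
  206 = 6·33 + 8
  33 = 4·8 + 1
  8 = 8·1
so gcd(6551, 1269) = 1.
1 divides 2510, so solutions exist.
Back-substitute for Bézout coefficients:
  1 = 33 - 4·8
  ... = 1269·(795) + 6551·(-154)
So 1269·(795) ≡ 1 (mod 6551); multiply by 2510: t ≡ 1995450 (mod 6551).
Smallest nonnegative: t = 1995450 mod 6551 = 3946.

3946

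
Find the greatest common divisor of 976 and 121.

gcd(976, 121) = 1  (976 = 8×121 + 8, 121 = 15×8 + 1, 8 = 8×1).

1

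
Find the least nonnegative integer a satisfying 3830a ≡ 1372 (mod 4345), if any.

no solution

gcd(4345, 3830) = 5.
5 does not divide 1372, so the congruence has no solution.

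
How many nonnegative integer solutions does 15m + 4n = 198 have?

3

gcd(15, 4):
  15 = 3×4 + 3
  4 = 1×3 + 1
  3 = 3×1
so gcd(15, 4) = 1.
Back-substitute for Bézout coefficients:
  1 = 4 - 1×3
  ... = 15×(-1) + 4×(4)
Scale by 198: one solution is (-198, 792). Reduce m mod 4: (2, 42).
General: m = 2 + 4t, n = 42 - 15t.
m ≥ 0 ⇒ t ≥ 0; n ≥ 0 ⇒ t ≤ 2. So t ∈ [0, 2]: 3 solutions.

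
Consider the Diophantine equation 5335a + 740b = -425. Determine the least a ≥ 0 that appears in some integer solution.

45

gcd(5335, 740) = 5.
5 divides -425, so solutions exist.
By Bézout, 5335×(43) + 740×(-310) = 5.
Scale by -425/5 = -85: (a₀, b₀) = (-3655, 26350).
General solution: a = -3655 + 148t, b = 26350 - 1067t for integer t.
a ≥ 0: smallest is -3655 mod 148 = 45 (at t = 25), with b = -325.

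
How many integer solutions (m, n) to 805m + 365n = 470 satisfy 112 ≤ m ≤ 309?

gcd(805, 365) = 5.
By Bézout, 805·(-34) + 365·(75) = 5.
Particular solution: (16, -34).
General solution: m = 16 + 73t, n = -34 - 161t for integer t.
112 ≤ 16 + 73t ≤ 309 gives t ∈ [2, 4], which is 3 values.

3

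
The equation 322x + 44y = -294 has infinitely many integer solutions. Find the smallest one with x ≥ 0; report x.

1

gcd(322, 44):
  322 = 7·44 + 14
  44 = 3·14 + 2
  14 = 7·2
so gcd(322, 44) = 2.
2 divides -294, so solutions exist.
Back-substitute for Bézout coefficients:
  2 = 44 - 3·14
  ... = 322·(-3) + 44·(22)
Scale by -294/2 = -147: (x₀, y₀) = (441, -3234).
General solution: x = 441 + 22t, y = -3234 - 161t for integer t.
x ≥ 0: smallest is 441 mod 22 = 1 (at t = -20), with y = -14.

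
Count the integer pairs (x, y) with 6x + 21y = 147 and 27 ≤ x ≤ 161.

gcd(21, 6) = 3  (21 = 3·6 + 3, 6 = 2·3).
Back-substituting, 6·(-3) + 21·(1) = 3.
Scale by 49: particular solution (-147, 49); reduce x mod 7: (0, 7).
General solution: x = 0 + 7t, y = 7 - 2t for integer t.
27 ≤ 0 + 7t ≤ 161 gives t ∈ [4, 23], which is 20 values.

20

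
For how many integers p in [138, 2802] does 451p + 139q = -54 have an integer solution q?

19

gcd(451, 139):
  451 = 3×139 + 34
  139 = 4×34 + 3
  34 = 11×3 + 1
  3 = 3×1
so gcd(451, 139) = 1.
Back-substitute for Bézout coefficients:
  1 = 34 - 11×3
  ... = 451×(45) + 139×(-146)
Scale by -54: particular solution (-2430, 7884); reduce p mod 139: (72, -234).
General solution: p = 72 + 139t, q = -234 - 451t for integer t.
138 ≤ 72 + 139t ≤ 2802 gives t ∈ [1, 19], which is 19 values.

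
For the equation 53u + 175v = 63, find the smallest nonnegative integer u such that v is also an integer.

21

gcd(175, 53) = 1  (175 = 3×53 + 16, 53 = 3×16 + 5, 16 = 3×5 + 1, 5 = 5×1).
1 divides 63, so solutions exist.
Back-substituting, 53×(-33) + 175×(10) = 1.
Scale by 63/1 = 63: (u₀, v₀) = (-2079, 630).
General solution: u = -2079 + 175t, v = 630 - 53t for integer t.
u ≥ 0: smallest is -2079 mod 175 = 21 (at t = 12), with v = -6.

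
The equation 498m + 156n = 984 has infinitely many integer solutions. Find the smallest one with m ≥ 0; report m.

gcd(498, 156):
  498 = 3×156 + 30
  156 = 5×30 + 6
  30 = 5×6
so gcd(498, 156) = 6.
6 divides 984, so solutions exist.
Back-substitute for Bézout coefficients:
  6 = 156 - 5×30
  ... = 498×(-5) + 156×(16)
Scale by 984/6 = 164: (m₀, n₀) = (-820, 2624).
General solution: m = -820 + 26t, n = 2624 - 83t for integer t.
m ≥ 0: smallest is -820 mod 26 = 12 (at t = 32), with n = -32.

12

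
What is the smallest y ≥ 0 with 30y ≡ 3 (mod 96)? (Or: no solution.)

gcd(96, 30) = 6.
6 does not divide 3, so the congruence has no solution.

no solution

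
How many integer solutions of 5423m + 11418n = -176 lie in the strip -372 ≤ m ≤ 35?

gcd(11418, 5423) = 11  (11418 = 2×5423 + 572, 5423 = 9×572 + 275, 572 = 2×275 + 22, 275 = 12×22 + 11, 22 = 2×11).
Back-substituting, 5423×(499) + 11418×(-237) = 11.
Scale by -16: particular solution (-7984, 3792); reduce m mod 1038: (320, -152).
General solution: m = 320 + 1038t, n = -152 - 493t for integer t.
-372 ≤ 320 + 1038t ≤ 35 gives t ∈ [0, -1], which is 0 values.

0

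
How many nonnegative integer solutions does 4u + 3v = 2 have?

gcd(4, 3) = 1.
By Bézout, 4×(1) + 3×(-1) = 1.
One solution: (2, -2).
General: u = 2 + 3t, v = -2 - 4t.
u ≥ 0 ⇒ t ≥ 0; v ≥ 0 ⇒ t ≤ -1. So t ∈ [0, -1]: 0 solutions.

0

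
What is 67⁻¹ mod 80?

43

gcd(80, 67) = 1  (80 = 1·67 + 13, 67 = 5·13 + 2, 13 = 6·2 + 1, 2 = 2·1).
Back-substituting, 67·(-37) + 80·(31) = 1.
So 67·-37 ≡ 1 (mod 80), and -37 mod 80 = 43.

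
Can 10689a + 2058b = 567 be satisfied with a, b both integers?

gcd(10689, 2058):
  10689 = 5×2058 + 399
  2058 = 5×399 + 63
  399 = 6×63 + 21
  63 = 3×21
so gcd(10689, 2058) = 21.
21 divides 567, so integer solutions exist.

yes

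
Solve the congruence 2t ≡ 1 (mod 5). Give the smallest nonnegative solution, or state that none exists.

3

gcd(5, 2) = 1  (5 = 2·2 + 1, 2 = 2·1).
1 divides 1, so solutions exist.
Back-substituting, 2·(-2) + 5·(1) = 1.
So 2·(-2) ≡ 1 (mod 5); multiply by 1: t ≡ -2 (mod 5).
Smallest nonnegative: t = -2 mod 5 = 3.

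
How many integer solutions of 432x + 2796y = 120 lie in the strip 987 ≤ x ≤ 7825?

30

gcd(2796, 432):
  2796 = 6*432 + 204
  432 = 2*204 + 24
  204 = 8*24 + 12
  24 = 2*12
so gcd(2796, 432) = 12.
Back-substitute for Bézout coefficients:
  12 = 204 - 8*24
  ... = 432*(-110) + 2796*(17)
Scale by 10: particular solution (-1100, 170); reduce x mod 233: (65, -10).
General solution: x = 65 + 233t, y = -10 - 36t for integer t.
987 ≤ 65 + 233t ≤ 7825 gives t ∈ [4, 33], which is 30 values.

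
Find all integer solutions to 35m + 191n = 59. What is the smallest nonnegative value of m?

89

gcd(191, 35):
  191 = 5×35 + 16
  35 = 2×16 + 3
  16 = 5×3 + 1
  3 = 3×1
so gcd(191, 35) = 1.
1 divides 59, so solutions exist.
Back-substitute for Bézout coefficients:
  1 = 16 - 5×3
  ... = 35×(-60) + 191×(11)
Scale by 59/1 = 59: (m₀, n₀) = (-3540, 649).
General solution: m = -3540 + 191t, n = 649 - 35t for integer t.
m ≥ 0: smallest is -3540 mod 191 = 89 (at t = 19), with n = -16.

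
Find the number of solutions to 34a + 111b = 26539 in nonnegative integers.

gcd(111, 34):
  111 = 3*34 + 9
  34 = 3*9 + 7
  9 = 1*7 + 2
  7 = 3*2 + 1
  2 = 2*1
so gcd(111, 34) = 1.
Back-substitute for Bézout coefficients:
  1 = 7 - 3*2
  ... = 34*(49) + 111*(-15)
Scale by 26539: one solution is (1300411, -398085). Reduce a mod 111: (46, 225).
General: a = 46 + 111t, b = 225 - 34t.
a ≥ 0 ⇒ t ≥ 0; b ≥ 0 ⇒ t ≤ 6. So t ∈ [0, 6]: 7 solutions.

7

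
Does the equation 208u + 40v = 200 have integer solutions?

gcd(208, 40) = 8  (208 = 5·40 + 8, 40 = 5·8).
8 divides 200, so integer solutions exist.

yes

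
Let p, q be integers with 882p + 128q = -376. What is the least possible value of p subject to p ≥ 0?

gcd(882, 128):
  882 = 6×128 + 114
  128 = 1×114 + 14
  114 = 8×14 + 2
  14 = 7×2
so gcd(882, 128) = 2.
2 divides -376, so solutions exist.
Back-substitute for Bézout coefficients:
  2 = 114 - 8×14
  ... = 882×(9) + 128×(-62)
Scale by -376/2 = -188: (p₀, q₀) = (-1692, 11656).
General solution: p = -1692 + 64t, q = 11656 - 441t for integer t.
p ≥ 0: smallest is -1692 mod 64 = 36 (at t = 27), with q = -251.

36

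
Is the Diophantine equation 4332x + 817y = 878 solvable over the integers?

gcd(4332, 817) = 19.
19 does not divide 878 (remainder 4), so no integer solutions.

no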